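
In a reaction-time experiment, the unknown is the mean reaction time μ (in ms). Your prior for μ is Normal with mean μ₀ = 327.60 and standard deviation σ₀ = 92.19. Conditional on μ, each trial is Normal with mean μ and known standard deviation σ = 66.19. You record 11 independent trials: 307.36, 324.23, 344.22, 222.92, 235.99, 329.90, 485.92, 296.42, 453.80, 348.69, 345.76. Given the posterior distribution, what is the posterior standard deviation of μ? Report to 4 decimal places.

19.5052

For Normal data with known variance σ², a Normal(μ₀, σ₀²) prior on μ is conjugate. Posterior precision = 1/σ₀² + n/σ²; posterior mean is the precision-weighted average of μ₀ and x̄.
σ₀² = 92.19² = 8498.9961, σ² = 66.19² = 4381.1161; σ² + n·σ₀² = 4381.1161 + 11·8498.9961 = 97870.0732.
Posterior precision = 1/σ₀² + n/σ² = 1/8498.9961 + 11/4381.1161 = (σ² + n·σ₀²)/(σ₀²σ²) = 97870.0732/(8498.9961·4381.1161); posterior variance σₙ² = σ₀²σ²/(σ² + n·σ₀²) = 8498.9961·4381.1161/97870.0732 = 380.454284.
Posterior SD = √σₙ² = √(8498.9961·4381.1161/97870.0732) = 19.5052.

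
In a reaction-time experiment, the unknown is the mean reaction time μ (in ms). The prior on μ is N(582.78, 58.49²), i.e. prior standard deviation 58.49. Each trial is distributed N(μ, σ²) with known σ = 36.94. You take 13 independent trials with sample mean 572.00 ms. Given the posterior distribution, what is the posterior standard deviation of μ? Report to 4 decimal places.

10.0917

For Normal data with known variance σ², a Normal(μ₀, σ₀²) prior on μ is conjugate. Posterior precision = 1/σ₀² + n/σ²; posterior mean is the precision-weighted average of μ₀ and x̄.
σ₀² = 58.49² = 3421.0801, σ² = 36.94² = 1364.5636; σ² + n·σ₀² = 1364.5636 + 13·3421.0801 = 45838.6049.
Posterior precision = 1/σ₀² + n/σ² = 1/3421.0801 + 13/1364.5636 = (σ² + n·σ₀²)/(σ₀²σ²) = 45838.6049/(3421.0801·1364.5636); posterior variance σₙ² = σ₀²σ²/(σ² + n·σ₀²) = 3421.0801·1364.5636/45838.6049 = 101.841698.
Posterior SD = √σₙ² = √(3421.0801·1364.5636/45838.6049) = 10.0917.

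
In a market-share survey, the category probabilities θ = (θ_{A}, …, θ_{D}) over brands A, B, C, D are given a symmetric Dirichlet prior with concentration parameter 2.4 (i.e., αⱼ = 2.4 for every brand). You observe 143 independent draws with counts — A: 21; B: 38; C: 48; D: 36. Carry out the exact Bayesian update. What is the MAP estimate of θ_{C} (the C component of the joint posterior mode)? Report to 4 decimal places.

0.3324

The Dirichlet prior is conjugate to the Multinomial likelihood: each posterior αⱼ = prior αⱼ + observed count nⱼ.
Posterior concentration: (23.4, 40.4, 50.4, 38.4), total = 152.6.
Joint mode component: (α_{C}−1)/(Σα−K) = 49.4/148.6 = 0.3324.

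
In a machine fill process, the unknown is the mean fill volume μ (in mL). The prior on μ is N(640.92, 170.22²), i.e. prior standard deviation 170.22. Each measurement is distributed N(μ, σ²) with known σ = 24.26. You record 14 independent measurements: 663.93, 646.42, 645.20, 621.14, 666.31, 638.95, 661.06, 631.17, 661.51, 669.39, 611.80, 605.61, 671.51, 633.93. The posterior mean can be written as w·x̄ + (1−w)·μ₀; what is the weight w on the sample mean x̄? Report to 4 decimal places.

0.9986

For Normal data with known variance σ², a Normal(μ₀, σ₀²) prior on μ is conjugate. Posterior precision = 1/σ₀² + n/σ²; posterior mean is the precision-weighted average of μ₀ and x̄.
σ₀² = 170.22² = 28974.8484, σ² = 24.26² = 588.5476. Prior precision 1/σ₀² = 1/28974.8484; data precision n/σ² = 14/588.5476.
w = (n/σ²)/(1/σ₀² + n/σ²) = n·σ₀²/(σ² + n·σ₀²) = 14·28974.8484/(588.5476 + 14·28974.8484) = 405647.8776/406236.4252 = 0.9986.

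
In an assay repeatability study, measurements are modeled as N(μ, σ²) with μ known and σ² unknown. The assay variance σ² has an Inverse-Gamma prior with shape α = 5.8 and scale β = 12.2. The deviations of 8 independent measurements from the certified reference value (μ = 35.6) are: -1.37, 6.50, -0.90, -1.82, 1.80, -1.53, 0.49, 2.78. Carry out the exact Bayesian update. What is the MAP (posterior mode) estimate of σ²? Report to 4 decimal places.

With known mean μ and an Inverse-Gamma(α, β) prior on σ², the Normal likelihood is conjugate: posterior is Inv-Gamma(α + n/2, β + Σ(xᵢ−μ)²/2).
Σ(xᵢ−μ)² = (-1.37)² + (6.50)² + (-0.90)² + (-1.82)² + (1.80)² + (-1.53)² + (0.49)² + (2.78)² = 61.7987.
Posterior: Inv-Gamma(5.8 + 8/2, 12.2 + 61.7987/2) = Inv-Gamma(9.80, 43.09935).
Mode = β/(α+1) = 43.09935/10.80 = 3.9907.

3.9907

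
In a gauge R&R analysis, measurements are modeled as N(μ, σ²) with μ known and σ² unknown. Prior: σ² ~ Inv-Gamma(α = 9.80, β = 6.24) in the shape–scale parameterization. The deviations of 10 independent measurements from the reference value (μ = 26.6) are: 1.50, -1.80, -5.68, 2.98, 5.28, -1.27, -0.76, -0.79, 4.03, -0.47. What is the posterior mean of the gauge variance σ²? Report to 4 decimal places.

With known mean μ and an Inverse-Gamma(α, β) prior on σ², the Normal likelihood is conjugate: posterior is Inv-Gamma(α + n/2, β + Σ(xᵢ−μ)²/2).
Σ(xᵢ−μ)² = (1.50)² + (-1.80)² + (-5.68)² + (2.98)² + (5.28)² + (-1.27)² + (-0.76)² + (-0.79)² + (4.03)² + (-0.47)² = 93.7876.
Posterior: Inv-Gamma(9.80 + 10/2, 6.24 + 93.7876/2) = Inv-Gamma(14.80, 53.13380).
E[σ²|data] = β/(α−1) = 53.13380/13.80 = 3.8503.

3.8503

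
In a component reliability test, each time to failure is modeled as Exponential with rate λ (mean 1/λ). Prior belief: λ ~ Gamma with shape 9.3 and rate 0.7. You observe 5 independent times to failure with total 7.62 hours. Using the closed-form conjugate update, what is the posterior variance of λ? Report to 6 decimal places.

0.206581

With a Gamma(shape α, rate β) prior on the exponential rate λ, the posterior after n observations with total T = Σxᵢ is Gamma(α+n, β+T).
Posterior: Gamma(9.3+5, 0.7+7.62) = Gamma(14.3, 8.32).
Var = α/β² = 0.206581.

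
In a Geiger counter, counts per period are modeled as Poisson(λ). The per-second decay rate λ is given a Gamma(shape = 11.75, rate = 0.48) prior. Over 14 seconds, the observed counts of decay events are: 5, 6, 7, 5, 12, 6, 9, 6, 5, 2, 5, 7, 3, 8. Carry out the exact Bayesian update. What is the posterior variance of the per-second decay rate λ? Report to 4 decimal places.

With a Gamma(shape α, rate β) prior, the Poisson likelihood is conjugate: the posterior is Gamma(α + ΣXᵢ, β + n).
Sum of counts S = 86 over n = 14 seconds.
Posterior: Gamma(α+S, β+n) = Gamma(11.75+86, 0.48+14) = Gamma(97.75, 14.48).
Var = α/β² = 97.75/14.48² = 0.4662.

0.4662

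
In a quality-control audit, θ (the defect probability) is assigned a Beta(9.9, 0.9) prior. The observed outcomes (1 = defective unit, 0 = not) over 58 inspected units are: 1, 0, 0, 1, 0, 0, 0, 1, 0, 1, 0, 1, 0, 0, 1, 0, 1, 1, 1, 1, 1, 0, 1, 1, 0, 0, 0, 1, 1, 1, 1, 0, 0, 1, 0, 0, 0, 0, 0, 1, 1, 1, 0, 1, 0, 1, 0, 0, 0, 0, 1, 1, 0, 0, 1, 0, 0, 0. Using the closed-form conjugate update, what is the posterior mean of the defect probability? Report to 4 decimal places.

The Beta prior is conjugate to a Binomial/Bernoulli likelihood; the update adds successes to α and failures to β.
Posterior: Beta(α+k, β+n−k) = Beta(9.9+26, 0.9+32) = Beta(35.9, 32.9).
Posterior mean = α/(α+β) = 35.9/68.8 = 0.5218.

0.5218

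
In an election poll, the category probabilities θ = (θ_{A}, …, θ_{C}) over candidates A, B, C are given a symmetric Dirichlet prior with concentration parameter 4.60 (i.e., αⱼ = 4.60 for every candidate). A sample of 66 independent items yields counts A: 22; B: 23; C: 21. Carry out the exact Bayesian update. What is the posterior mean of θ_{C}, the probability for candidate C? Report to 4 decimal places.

The Dirichlet prior is conjugate to the Multinomial likelihood: each posterior αⱼ = prior αⱼ + observed count nⱼ.
Posterior concentration: (26.60, 27.60, 25.60), total = 79.80.
E[θ_{C}|data] = α_{C}/Σα = 25.60/79.80 = 0.3208.

0.3208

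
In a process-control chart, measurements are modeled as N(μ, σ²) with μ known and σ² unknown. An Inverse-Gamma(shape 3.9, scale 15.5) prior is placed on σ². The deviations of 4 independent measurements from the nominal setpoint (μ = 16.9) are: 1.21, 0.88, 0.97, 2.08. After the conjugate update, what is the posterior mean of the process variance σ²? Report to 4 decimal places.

With known mean μ and an Inverse-Gamma(α, β) prior on σ², the Normal likelihood is conjugate: posterior is Inv-Gamma(α + n/2, β + Σ(xᵢ−μ)²/2).
Σ(xᵢ−μ)² = (1.21)² + (0.88)² + (0.97)² + (2.08)² = 7.5058.
Posterior: Inv-Gamma(3.9 + 4/2, 15.5 + 7.5058/2) = Inv-Gamma(5.90, 19.25290).
E[σ²|data] = β/(α−1) = 19.25290/4.90 = 3.9292.

3.9292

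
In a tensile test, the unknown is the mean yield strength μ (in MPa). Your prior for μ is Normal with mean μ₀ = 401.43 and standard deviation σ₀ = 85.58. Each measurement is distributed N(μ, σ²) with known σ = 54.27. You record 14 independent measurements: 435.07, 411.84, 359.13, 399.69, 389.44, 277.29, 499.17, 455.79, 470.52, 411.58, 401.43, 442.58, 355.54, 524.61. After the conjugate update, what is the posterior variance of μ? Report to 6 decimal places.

For Normal data with known variance σ², a Normal(μ₀, σ₀²) prior on μ is conjugate. Posterior precision = 1/σ₀² + n/σ²; posterior mean is the precision-weighted average of μ₀ and x̄.
σ₀² = 85.58² = 7323.9364, σ² = 54.27² = 2945.2329; σ² + n·σ₀² = 2945.2329 + 14·7323.9364 = 105480.3425.
Posterior precision = 1/σ₀² + n/σ² = 1/7323.9364 + 14/2945.2329 = (σ² + n·σ₀²)/(σ₀²σ²) = 105480.3425/(7323.9364·2945.2329); posterior variance σₙ² = σ₀²σ²/(σ² + n·σ₀²) = 7323.9364·2945.2329/105480.3425 = 204.499700.

204.499700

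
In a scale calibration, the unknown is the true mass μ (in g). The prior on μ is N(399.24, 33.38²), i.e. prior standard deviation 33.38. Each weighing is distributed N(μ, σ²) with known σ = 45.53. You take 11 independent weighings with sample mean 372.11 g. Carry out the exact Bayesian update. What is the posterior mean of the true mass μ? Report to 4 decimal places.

376.0348

For Normal data with known variance σ², a Normal(μ₀, σ₀²) prior on μ is conjugate. Posterior precision = 1/σ₀² + n/σ²; posterior mean is the precision-weighted average of μ₀ and x̄.
n·x̄ = 11·372.11 = 4093.21.
σ₀² = 33.38² = 1114.2244, σ² = 45.53² = 2072.9809; σ² + n·σ₀² = 2072.9809 + 11·1114.2244 = 14329.4493.
Posterior mean = (μ₀/σ₀² + n·x̄/σ²)/(1/σ₀² + n/σ²) = (σ²·μ₀ + σ₀²·n·x̄)/(σ² + n·σ₀²) = (2072.9809·399.24 + 1114.2244·4093.21)/14329.4493 = 5388371.35084/14329.4493 = 376.0348.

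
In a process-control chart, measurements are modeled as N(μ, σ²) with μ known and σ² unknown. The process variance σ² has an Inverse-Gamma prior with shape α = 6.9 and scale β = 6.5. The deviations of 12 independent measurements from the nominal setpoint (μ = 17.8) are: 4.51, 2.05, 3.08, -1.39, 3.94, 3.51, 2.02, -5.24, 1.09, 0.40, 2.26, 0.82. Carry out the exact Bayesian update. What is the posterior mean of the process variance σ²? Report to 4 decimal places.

With known mean μ and an Inverse-Gamma(α, β) prior on σ², the Normal likelihood is conjugate: posterior is Inv-Gamma(α + n/2, β + Σ(xᵢ−μ)²/2).
Σ(xᵢ−μ)² = (4.51)² + (2.05)² + (3.08)² + (-1.39)² + (3.94)² + (3.51)² + (2.02)² + (-5.24)² + (1.09)² + (0.40)² + (2.26)² + (0.82)² = 102.4709.
Posterior: Inv-Gamma(6.9 + 12/2, 6.5 + 102.4709/2) = Inv-Gamma(12.90, 57.73545).
E[σ²|data] = β/(α−1) = 57.73545/11.90 = 4.8517.

4.8517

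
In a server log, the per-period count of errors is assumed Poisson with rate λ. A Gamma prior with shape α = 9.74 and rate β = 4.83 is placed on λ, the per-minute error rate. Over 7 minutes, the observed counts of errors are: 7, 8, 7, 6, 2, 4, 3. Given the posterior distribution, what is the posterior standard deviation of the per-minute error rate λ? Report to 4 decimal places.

0.5779

With a Gamma(shape α, rate β) prior, the Poisson likelihood is conjugate: the posterior is Gamma(α + ΣXᵢ, β + n).
Sum of counts S = 37 over n = 7 minutes.
Posterior: Gamma(α+S, β+n) = Gamma(9.74+37, 4.83+7) = Gamma(46.74, 11.83).
SD = √α/β = √46.74/11.83 = 0.5779.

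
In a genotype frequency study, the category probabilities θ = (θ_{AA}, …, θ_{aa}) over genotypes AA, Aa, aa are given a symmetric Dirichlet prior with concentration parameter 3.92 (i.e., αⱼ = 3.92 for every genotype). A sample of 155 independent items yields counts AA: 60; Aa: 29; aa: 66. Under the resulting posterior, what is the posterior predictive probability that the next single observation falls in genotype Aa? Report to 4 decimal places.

The Dirichlet prior is conjugate to the Multinomial likelihood: each posterior αⱼ = prior αⱼ + observed count nⱼ.
Posterior concentration: (63.92, 32.92, 69.92), total = 166.76.
P(next = Aa | data) = α_{Aa}/Σα = 0.1974.

0.1974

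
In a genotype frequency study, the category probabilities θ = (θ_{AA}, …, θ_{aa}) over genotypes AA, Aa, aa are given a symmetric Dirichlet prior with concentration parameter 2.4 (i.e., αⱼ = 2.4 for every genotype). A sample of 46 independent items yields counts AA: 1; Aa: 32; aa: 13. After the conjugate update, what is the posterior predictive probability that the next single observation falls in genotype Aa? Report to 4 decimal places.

0.6466

The Dirichlet prior is conjugate to the Multinomial likelihood: each posterior αⱼ = prior αⱼ + observed count nⱼ.
Posterior concentration: (3.4, 34.4, 15.4), total = 53.2.
P(next = Aa | data) = α_{Aa}/Σα = 0.6466.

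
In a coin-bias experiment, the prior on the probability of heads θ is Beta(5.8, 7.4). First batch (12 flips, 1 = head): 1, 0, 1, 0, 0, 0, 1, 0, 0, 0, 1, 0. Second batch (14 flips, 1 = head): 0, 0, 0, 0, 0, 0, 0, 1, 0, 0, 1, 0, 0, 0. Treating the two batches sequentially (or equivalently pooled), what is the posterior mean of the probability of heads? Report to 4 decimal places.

0.3010

The Beta prior is conjugate to a Binomial/Bernoulli likelihood; the update adds successes to α and failures to β.
After batch 1: Beta(5.8+4, 7.4+8) = Beta(9.8, 15.4).
After batch 2: Beta(9.8+2, 15.4+12) = Beta(11.8, 27.4).
Posterior mean = α/(α+β) = 11.8/39.2 = 0.3010.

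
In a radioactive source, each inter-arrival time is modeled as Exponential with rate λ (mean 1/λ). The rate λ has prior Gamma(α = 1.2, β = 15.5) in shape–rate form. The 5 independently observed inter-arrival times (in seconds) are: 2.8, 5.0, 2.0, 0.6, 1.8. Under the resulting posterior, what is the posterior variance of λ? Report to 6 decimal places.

With a Gamma(shape α, rate β) prior on the exponential rate λ, the posterior after n observations with total T = Σxᵢ is Gamma(α+n, β+T).
Sum of observations T = 12.2 seconds; n = 5.
Posterior: Gamma(1.2+5, 15.5+12.2) = Gamma(6.2, 27.7).
Var = α/β² = 0.008080.

0.008080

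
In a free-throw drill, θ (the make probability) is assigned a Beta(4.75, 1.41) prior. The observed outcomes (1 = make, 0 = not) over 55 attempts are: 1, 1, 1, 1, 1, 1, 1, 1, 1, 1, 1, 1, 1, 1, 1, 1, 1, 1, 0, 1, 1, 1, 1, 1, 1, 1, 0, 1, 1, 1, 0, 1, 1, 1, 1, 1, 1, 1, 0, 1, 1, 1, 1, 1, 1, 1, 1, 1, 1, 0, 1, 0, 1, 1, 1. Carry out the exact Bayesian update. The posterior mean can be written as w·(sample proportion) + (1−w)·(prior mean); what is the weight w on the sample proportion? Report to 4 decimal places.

The Beta prior is conjugate to a Binomial/Bernoulli likelihood; the update adds successes to α and failures to β.
Posterior mean = (α₀+k)/(α₀+β₀+n) = [n/(α₀+β₀+n)]·(k/n) + [(α₀+β₀)/(α₀+β₀+n)]·α₀/(α₀+β₀), so only n and the prior enter the weight.
The weight on the data is w = n/(α₀+β₀+n) = 55/(4.75+1.41+55) = 55/61.16 = 0.8993.

0.8993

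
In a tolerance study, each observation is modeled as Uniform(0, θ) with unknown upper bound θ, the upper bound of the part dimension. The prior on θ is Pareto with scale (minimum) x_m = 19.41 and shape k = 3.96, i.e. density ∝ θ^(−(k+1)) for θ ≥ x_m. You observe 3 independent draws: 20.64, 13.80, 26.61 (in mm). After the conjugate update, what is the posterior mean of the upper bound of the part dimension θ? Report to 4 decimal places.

31.0748

A Pareto(scale x_m, shape k) prior on the upper bound θ of Uniform(0, θ) is conjugate: posterior is Pareto(max(x_m, max xᵢ), k + n).
Sample maximum = 26.61; prior scale x_m = 19.41 → posterior scale = max = 26.61.
Posterior shape = 3.96 + 3 = 6.96.
E[θ|data] = k·x_m/(k−1) = 6.96·26.61/5.96 = 31.0748.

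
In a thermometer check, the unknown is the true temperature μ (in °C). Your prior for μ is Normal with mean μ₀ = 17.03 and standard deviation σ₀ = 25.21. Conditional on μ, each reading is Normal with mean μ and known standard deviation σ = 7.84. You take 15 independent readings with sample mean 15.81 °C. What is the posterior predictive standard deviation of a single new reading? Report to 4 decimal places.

8.0955

For Normal data with known variance σ², a Normal(μ₀, σ₀²) prior on μ is conjugate. Posterior precision = 1/σ₀² + n/σ²; posterior mean is the precision-weighted average of μ₀ and x̄.
σ₀² = 25.21² = 635.5441, σ² = 7.84² = 61.4656; σ² + n·σ₀² = 61.4656 + 15·635.5441 = 9594.6271.
Posterior precision = 1/σ₀² + n/σ² = 1/635.5441 + 15/61.4656 = (σ² + n·σ₀²)/(σ₀²σ²) = 9594.6271/(635.5441·61.4656); posterior variance σₙ² = σ₀²σ²/(σ² + n·σ₀²) = 635.5441·61.4656/9594.6271 = 4.071456.
Predictive variance for one new observation = σₙ² + σ² = 635.5441·61.4656/9594.6271 + 61.4656 = σ²·(σ₀² + 9594.6271)/9594.6271 = 61.4656·10230.1712/9594.6271 = 65.537056; SD = √(61.4656·10230.1712/9594.6271) = 8.0955.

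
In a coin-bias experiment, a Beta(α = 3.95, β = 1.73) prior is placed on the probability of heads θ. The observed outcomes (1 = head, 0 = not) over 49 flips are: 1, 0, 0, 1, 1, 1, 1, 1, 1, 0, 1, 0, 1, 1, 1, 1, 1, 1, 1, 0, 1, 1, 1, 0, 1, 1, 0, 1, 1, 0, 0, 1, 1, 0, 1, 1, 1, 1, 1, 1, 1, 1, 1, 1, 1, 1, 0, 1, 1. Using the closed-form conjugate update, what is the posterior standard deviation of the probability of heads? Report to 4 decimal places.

The Beta prior is conjugate to a Binomial/Bernoulli likelihood; the update adds successes to α and failures to β.
Posterior: Beta(α+k, β+n−k) = Beta(3.95+38, 1.73+11) = Beta(41.95, 12.73).
Var = αβ/((α+β)²(α+β+1)) = 41.95·12.73/(54.68²·55.68) = 0.00320778; SD = √0.00320778 = 0.0566.

0.0566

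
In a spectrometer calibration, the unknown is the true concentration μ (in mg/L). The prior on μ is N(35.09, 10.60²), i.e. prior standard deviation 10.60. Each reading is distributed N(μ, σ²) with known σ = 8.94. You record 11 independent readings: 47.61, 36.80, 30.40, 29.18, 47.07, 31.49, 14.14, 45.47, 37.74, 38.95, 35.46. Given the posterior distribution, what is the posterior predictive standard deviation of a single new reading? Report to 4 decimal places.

For Normal data with known variance σ², a Normal(μ₀, σ₀²) prior on μ is conjugate. Posterior precision = 1/σ₀² + n/σ²; posterior mean is the precision-weighted average of μ₀ and x̄.
σ₀² = 10.60² = 112.36, σ² = 8.94² = 79.9236; σ² + n·σ₀² = 79.9236 + 11·112.36 = 1315.8836.
Posterior precision = 1/σ₀² + n/σ² = 1/112.36 + 11/79.9236 = (σ² + n·σ₀²)/(σ₀²σ²) = 1315.8836/(112.36·79.9236); posterior variance σₙ² = σ₀²σ²/(σ² + n·σ₀²) = 112.36·79.9236/1315.8836 = 6.824476.
Predictive variance for one new observation = σₙ² + σ² = 112.36·79.9236/1315.8836 + 79.9236 = σ²·(σ₀² + 1315.8836)/1315.8836 = 79.9236·1428.2436/1315.8836 = 86.748076; SD = √(79.9236·1428.2436/1315.8836) = 9.3139.

9.3139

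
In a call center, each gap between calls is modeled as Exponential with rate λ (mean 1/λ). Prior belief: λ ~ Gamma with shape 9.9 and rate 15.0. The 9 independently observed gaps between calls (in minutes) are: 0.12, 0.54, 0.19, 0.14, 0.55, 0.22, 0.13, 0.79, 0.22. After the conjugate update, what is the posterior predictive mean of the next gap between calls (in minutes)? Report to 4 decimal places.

With a Gamma(shape α, rate β) prior on the exponential rate λ, the posterior after n observations with total T = Σxᵢ is Gamma(α+n, β+T).
Sum of observations T = 2.90 minutes; n = 9.
Posterior: Gamma(9.9+9, 15.0+2.90) = Gamma(18.9, 17.90).
The predictive distribution for the next observation is Lomax; its mean is β/(α−1) = 17.90/17.9 = 1.0000.

1.0000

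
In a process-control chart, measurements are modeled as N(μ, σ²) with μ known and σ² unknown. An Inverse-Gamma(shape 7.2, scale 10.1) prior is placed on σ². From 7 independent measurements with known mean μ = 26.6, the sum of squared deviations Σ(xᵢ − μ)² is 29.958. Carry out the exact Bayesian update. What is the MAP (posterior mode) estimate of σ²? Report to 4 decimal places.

With known mean μ and an Inverse-Gamma(α, β) prior on σ², the Normal likelihood is conjugate: posterior is Inv-Gamma(α + n/2, β + Σ(xᵢ−μ)²/2).
Posterior: Inv-Gamma(7.2 + 7/2, 10.1 + 29.958/2) = Inv-Gamma(10.70, 25.0790).
Mode = β/(α+1) = 25.0790/11.70 = 2.1435.

2.1435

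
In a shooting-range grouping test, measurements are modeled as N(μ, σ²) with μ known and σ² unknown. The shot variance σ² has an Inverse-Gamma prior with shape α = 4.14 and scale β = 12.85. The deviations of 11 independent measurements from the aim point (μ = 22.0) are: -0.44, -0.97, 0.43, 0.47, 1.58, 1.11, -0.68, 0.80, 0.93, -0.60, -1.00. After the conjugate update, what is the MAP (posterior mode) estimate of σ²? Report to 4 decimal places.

With known mean μ and an Inverse-Gamma(α, β) prior on σ², the Normal likelihood is conjugate: posterior is Inv-Gamma(α + n/2, β + Σ(xᵢ−μ)²/2).
Σ(xᵢ−μ)² = (-0.44)² + (-0.97)² + (0.43)² + (0.47)² + (1.58)² + (1.11)² + (-0.68)² + (0.80)² + (0.93)² + (-0.60)² + (-1.00)² = 8.5961.
Posterior: Inv-Gamma(4.14 + 11/2, 12.85 + 8.5961/2) = Inv-Gamma(9.64, 17.14805).
Mode = β/(α+1) = 17.14805/10.64 = 1.6117.

1.6117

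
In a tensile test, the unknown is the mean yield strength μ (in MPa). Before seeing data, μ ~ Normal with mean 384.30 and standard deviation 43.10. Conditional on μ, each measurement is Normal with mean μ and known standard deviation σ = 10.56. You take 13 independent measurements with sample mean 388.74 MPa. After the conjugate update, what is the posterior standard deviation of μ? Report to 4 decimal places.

For Normal data with known variance σ², a Normal(μ₀, σ₀²) prior on μ is conjugate. Posterior precision = 1/σ₀² + n/σ²; posterior mean is the precision-weighted average of μ₀ and x̄.
σ₀² = 43.10² = 1857.61, σ² = 10.56² = 111.5136; σ² + n·σ₀² = 111.5136 + 13·1857.61 = 24260.4436.
Posterior precision = 1/σ₀² + n/σ² = 1/1857.61 + 13/111.5136 = (σ² + n·σ₀²)/(σ₀²σ²) = 24260.4436/(1857.61·111.5136); posterior variance σₙ² = σ₀²σ²/(σ² + n·σ₀²) = 1857.61·111.5136/24260.4436 = 8.538540.
Posterior SD = √σₙ² = √(1857.61·111.5136/24260.4436) = 2.9221.

2.9221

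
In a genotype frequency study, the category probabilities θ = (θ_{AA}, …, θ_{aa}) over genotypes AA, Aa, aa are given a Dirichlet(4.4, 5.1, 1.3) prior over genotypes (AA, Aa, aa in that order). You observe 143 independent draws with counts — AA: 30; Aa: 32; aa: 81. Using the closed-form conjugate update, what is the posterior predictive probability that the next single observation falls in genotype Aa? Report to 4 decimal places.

The Dirichlet prior is conjugate to the Multinomial likelihood: each posterior αⱼ = prior αⱼ + observed count nⱼ.
Posterior concentration: (34.4, 37.1, 82.3), total = 153.8.
P(next = Aa | data) = α_{Aa}/Σα = 0.2412.

0.2412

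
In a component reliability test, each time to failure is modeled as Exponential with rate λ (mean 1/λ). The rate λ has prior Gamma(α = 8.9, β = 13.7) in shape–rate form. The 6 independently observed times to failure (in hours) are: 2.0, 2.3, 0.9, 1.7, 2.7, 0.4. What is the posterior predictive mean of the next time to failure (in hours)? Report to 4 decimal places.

1.7050

With a Gamma(shape α, rate β) prior on the exponential rate λ, the posterior after n observations with total T = Σxᵢ is Gamma(α+n, β+T).
Sum of observations T = 10.0 hours; n = 6.
Posterior: Gamma(8.9+6, 13.7+10.0) = Gamma(14.9, 23.7).
The predictive distribution for the next observation is Lomax; its mean is β/(α−1) = 23.7/13.9 = 1.7050.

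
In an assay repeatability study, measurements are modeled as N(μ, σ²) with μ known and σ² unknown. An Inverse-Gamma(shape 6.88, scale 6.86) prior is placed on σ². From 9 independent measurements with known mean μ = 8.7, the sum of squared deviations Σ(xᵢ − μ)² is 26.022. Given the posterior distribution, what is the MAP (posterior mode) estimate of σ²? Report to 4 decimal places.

1.6051

With known mean μ and an Inverse-Gamma(α, β) prior on σ², the Normal likelihood is conjugate: posterior is Inv-Gamma(α + n/2, β + Σ(xᵢ−μ)²/2).
Posterior: Inv-Gamma(6.88 + 9/2, 6.86 + 26.022/2) = Inv-Gamma(11.38, 19.8710).
Mode = β/(α+1) = 19.8710/12.38 = 1.6051.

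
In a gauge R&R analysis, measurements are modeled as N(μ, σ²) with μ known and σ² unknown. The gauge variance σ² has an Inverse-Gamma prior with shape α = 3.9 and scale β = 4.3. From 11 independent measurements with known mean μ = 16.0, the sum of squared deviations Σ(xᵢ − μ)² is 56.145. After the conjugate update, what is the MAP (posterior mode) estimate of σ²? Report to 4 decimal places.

3.1127

With known mean μ and an Inverse-Gamma(α, β) prior on σ², the Normal likelihood is conjugate: posterior is Inv-Gamma(α + n/2, β + Σ(xᵢ−μ)²/2).
Posterior: Inv-Gamma(3.9 + 11/2, 4.3 + 56.145/2) = Inv-Gamma(9.40, 32.3725).
Mode = β/(α+1) = 32.3725/10.40 = 3.1127.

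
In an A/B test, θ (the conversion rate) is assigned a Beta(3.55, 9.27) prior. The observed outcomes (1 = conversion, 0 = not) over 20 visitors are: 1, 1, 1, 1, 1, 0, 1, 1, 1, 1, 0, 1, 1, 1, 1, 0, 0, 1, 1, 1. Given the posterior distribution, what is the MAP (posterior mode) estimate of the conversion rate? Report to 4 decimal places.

0.6019

The Beta prior is conjugate to a Binomial/Bernoulli likelihood; the update adds successes to α and failures to β.
Posterior: Beta(α+k, β+n−k) = Beta(3.55+16, 9.27+4) = Beta(19.55, 13.27).
Mode of Beta(a,b) for a,b>1 is (a−1)/(a+b−2) = 18.55/30.82 = 0.6019.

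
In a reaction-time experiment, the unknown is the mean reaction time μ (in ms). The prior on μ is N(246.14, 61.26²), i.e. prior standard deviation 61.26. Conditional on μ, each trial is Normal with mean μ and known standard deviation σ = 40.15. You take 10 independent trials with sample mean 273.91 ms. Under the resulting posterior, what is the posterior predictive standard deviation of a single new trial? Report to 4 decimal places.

42.0308

For Normal data with known variance σ², a Normal(μ₀, σ₀²) prior on μ is conjugate. Posterior precision = 1/σ₀² + n/σ²; posterior mean is the precision-weighted average of μ₀ and x̄.
σ₀² = 61.26² = 3752.7876, σ² = 40.15² = 1612.0225; σ² + n·σ₀² = 1612.0225 + 10·3752.7876 = 39139.8985.
Posterior precision = 1/σ₀² + n/σ² = 1/3752.7876 + 10/1612.0225 = (σ² + n·σ₀²)/(σ₀²σ²) = 39139.8985/(3752.7876·1612.0225); posterior variance σₙ² = σ₀²σ²/(σ² + n·σ₀²) = 3752.7876·1612.0225/39139.8985 = 154.562947.
Predictive variance for one new observation = σₙ² + σ² = 3752.7876·1612.0225/39139.8985 + 1612.0225 = σ²·(σ₀² + 39139.8985)/39139.8985 = 1612.0225·42892.6861/39139.8985 = 1766.585447; SD = √(1612.0225·42892.6861/39139.8985) = 42.0308.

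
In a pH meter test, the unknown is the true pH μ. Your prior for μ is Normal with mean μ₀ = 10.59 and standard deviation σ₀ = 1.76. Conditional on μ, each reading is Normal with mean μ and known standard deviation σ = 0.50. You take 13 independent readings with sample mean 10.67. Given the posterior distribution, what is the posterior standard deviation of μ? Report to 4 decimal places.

0.1382

For Normal data with known variance σ², a Normal(μ₀, σ₀²) prior on μ is conjugate. Posterior precision = 1/σ₀² + n/σ²; posterior mean is the precision-weighted average of μ₀ and x̄.
σ₀² = 1.76² = 3.0976, σ² = 0.50² = 0.25; σ² + n·σ₀² = 0.25 + 13·3.0976 = 40.5188.
Posterior precision = 1/σ₀² + n/σ² = 1/3.0976 + 13/0.25 = (σ² + n·σ₀²)/(σ₀²σ²) = 40.5188/(3.0976·0.25); posterior variance σₙ² = σ₀²σ²/(σ² + n·σ₀²) = 3.0976·0.25/40.5188 = 0.019112.
Posterior SD = √σₙ² = √(3.0976·0.25/40.5188) = 0.1382.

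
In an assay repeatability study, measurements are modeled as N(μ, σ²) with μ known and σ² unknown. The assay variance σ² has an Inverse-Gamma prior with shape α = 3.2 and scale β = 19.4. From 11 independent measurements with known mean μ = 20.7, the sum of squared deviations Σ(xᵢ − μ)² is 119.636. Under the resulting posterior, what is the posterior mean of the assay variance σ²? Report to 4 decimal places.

10.2881

With known mean μ and an Inverse-Gamma(α, β) prior on σ², the Normal likelihood is conjugate: posterior is Inv-Gamma(α + n/2, β + Σ(xᵢ−μ)²/2).
Posterior: Inv-Gamma(3.2 + 11/2, 19.4 + 119.636/2) = Inv-Gamma(8.70, 79.2180).
E[σ²|data] = β/(α−1) = 79.2180/7.70 = 10.2881.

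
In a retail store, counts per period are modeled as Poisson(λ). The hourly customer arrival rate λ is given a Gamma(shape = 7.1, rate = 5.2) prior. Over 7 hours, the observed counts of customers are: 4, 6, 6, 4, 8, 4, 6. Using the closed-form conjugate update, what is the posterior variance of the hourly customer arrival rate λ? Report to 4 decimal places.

With a Gamma(shape α, rate β) prior, the Poisson likelihood is conjugate: the posterior is Gamma(α + ΣXᵢ, β + n).
Sum of counts S = 38 over n = 7 hours.
Posterior: Gamma(α+S, β+n) = Gamma(7.1+38, 5.2+7) = Gamma(45.1, 12.2).
Var = α/β² = 45.1/12.2² = 0.3030.

0.3030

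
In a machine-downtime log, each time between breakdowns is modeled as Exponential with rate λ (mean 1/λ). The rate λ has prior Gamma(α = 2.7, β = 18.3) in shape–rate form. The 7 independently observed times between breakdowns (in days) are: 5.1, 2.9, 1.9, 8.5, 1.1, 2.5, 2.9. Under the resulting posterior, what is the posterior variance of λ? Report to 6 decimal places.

With a Gamma(shape α, rate β) prior on the exponential rate λ, the posterior after n observations with total T = Σxᵢ is Gamma(α+n, β+T).
Sum of observations T = 24.9 days; n = 7.
Posterior: Gamma(2.7+7, 18.3+24.9) = Gamma(9.7, 43.2).
Var = α/β² = 0.005198.

0.005198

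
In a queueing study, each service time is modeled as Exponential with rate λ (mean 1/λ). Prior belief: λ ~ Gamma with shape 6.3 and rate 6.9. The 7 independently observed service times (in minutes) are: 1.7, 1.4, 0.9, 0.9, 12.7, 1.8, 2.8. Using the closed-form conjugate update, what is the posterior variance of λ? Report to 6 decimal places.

0.015706

With a Gamma(shape α, rate β) prior on the exponential rate λ, the posterior after n observations with total T = Σxᵢ is Gamma(α+n, β+T).
Sum of observations T = 22.2 minutes; n = 7.
Posterior: Gamma(6.3+7, 6.9+22.2) = Gamma(13.3, 29.1).
Var = α/β² = 0.015706.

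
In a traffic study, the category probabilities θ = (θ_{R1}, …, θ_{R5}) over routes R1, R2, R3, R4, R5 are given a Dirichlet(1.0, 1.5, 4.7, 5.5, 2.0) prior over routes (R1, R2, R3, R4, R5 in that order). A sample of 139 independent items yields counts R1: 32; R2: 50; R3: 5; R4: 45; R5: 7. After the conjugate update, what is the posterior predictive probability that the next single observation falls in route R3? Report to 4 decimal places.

The Dirichlet prior is conjugate to the Multinomial likelihood: each posterior αⱼ = prior αⱼ + observed count nⱼ.
Posterior concentration: (33.0, 51.5, 9.7, 50.5, 9.0), total = 153.7.
P(next = R3 | data) = α_{R3}/Σα = 0.0631.

0.0631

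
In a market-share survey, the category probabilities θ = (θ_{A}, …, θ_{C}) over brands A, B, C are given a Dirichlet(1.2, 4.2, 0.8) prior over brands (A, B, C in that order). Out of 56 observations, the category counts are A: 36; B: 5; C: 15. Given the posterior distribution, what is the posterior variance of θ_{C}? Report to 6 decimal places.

The Dirichlet prior is conjugate to the Multinomial likelihood: each posterior αⱼ = prior αⱼ + observed count nⱼ.
Posterior concentration: (37.2, 9.2, 15.8), total = 62.2.
Var[θ_j] = α_j(Σα−α_j)/((Σα)²(Σα+1)) = 15.8·46.4/(62.2²·63.2) = 0.002998.

0.002998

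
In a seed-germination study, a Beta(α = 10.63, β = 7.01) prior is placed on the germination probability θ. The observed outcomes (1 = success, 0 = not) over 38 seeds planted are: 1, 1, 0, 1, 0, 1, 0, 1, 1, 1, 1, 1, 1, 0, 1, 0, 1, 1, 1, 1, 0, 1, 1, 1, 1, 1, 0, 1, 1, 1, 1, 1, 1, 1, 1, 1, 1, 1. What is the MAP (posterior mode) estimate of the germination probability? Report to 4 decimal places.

0.7575

The Beta prior is conjugate to a Binomial/Bernoulli likelihood; the update adds successes to α and failures to β.
Posterior: Beta(α+k, β+n−k) = Beta(10.63+31, 7.01+7) = Beta(41.63, 14.01).
Mode of Beta(a,b) for a,b>1 is (a−1)/(a+b−2) = 40.63/53.64 = 0.7575.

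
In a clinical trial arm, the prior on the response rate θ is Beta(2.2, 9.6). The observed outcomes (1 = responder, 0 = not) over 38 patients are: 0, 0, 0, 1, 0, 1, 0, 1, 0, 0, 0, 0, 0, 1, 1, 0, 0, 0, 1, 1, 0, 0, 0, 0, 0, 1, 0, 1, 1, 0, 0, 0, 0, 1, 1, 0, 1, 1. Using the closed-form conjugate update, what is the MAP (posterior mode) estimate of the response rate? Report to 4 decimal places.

The Beta prior is conjugate to a Binomial/Bernoulli likelihood; the update adds successes to α and failures to β.
Posterior: Beta(α+k, β+n−k) = Beta(2.2+14, 9.6+24) = Beta(16.2, 33.6).
Mode of Beta(a,b) for a,b>1 is (a−1)/(a+b−2) = 15.2/47.8 = 0.3180.

0.3180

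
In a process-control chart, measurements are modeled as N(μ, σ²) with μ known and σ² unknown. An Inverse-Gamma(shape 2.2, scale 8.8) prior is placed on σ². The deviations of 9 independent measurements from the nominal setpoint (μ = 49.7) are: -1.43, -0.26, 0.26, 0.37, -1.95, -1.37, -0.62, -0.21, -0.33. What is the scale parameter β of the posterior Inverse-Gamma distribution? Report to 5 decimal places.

13.06690

With known mean μ and an Inverse-Gamma(α, β) prior on σ², the Normal likelihood is conjugate: posterior is Inv-Gamma(α + n/2, β + Σ(xᵢ−μ)²/2).
Σ(xᵢ−μ)² = (-1.43)² + (-0.26)² + (0.26)² + (0.37)² + (-1.95)² + (-1.37)² + (-0.62)² + (-0.21)² + (-0.33)² = 8.5338.
Posterior: Inv-Gamma(2.2 + 9/2, 8.8 + 8.5338/2) = Inv-Gamma(6.70, 13.06690).
Posterior β = 13.06690.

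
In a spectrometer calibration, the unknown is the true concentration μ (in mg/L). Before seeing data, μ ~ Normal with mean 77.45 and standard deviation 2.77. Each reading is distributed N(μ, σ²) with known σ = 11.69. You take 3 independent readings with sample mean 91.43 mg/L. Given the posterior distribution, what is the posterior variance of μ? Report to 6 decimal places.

6.566776

For Normal data with known variance σ², a Normal(μ₀, σ₀²) prior on μ is conjugate. Posterior precision = 1/σ₀² + n/σ²; posterior mean is the precision-weighted average of μ₀ and x̄.
σ₀² = 2.77² = 7.6729, σ² = 11.69² = 136.6561; σ² + n·σ₀² = 136.6561 + 3·7.6729 = 159.6748.
Posterior precision = 1/σ₀² + n/σ² = 1/7.6729 + 3/136.6561 = (σ² + n·σ₀²)/(σ₀²σ²) = 159.6748/(7.6729·136.6561); posterior variance σₙ² = σ₀²σ²/(σ² + n·σ₀²) = 7.6729·136.6561/159.6748 = 6.566776.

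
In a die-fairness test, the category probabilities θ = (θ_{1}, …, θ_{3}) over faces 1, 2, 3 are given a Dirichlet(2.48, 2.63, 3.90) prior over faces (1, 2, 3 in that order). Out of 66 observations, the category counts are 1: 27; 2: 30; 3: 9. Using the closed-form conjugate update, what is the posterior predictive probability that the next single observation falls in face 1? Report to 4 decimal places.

The Dirichlet prior is conjugate to the Multinomial likelihood: each posterior αⱼ = prior αⱼ + observed count nⱼ.
Posterior concentration: (29.48, 32.63, 12.90), total = 75.01.
P(next = 1 | data) = α_{1}/Σα = 0.3930.

0.3930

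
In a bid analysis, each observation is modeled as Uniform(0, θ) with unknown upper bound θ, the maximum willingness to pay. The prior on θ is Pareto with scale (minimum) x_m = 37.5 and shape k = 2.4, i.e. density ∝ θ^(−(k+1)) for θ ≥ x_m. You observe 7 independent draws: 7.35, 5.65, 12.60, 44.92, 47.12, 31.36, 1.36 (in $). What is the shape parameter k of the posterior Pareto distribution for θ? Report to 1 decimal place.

A Pareto(scale x_m, shape k) prior on the upper bound θ of Uniform(0, θ) is conjugate: posterior is Pareto(max(x_m, max xᵢ), k + n).
Sample maximum = 47.12; prior scale x_m = 37.5 → posterior scale = max = 47.12.
Posterior shape = 2.4 + 7 = 9.4.
Posterior shape k = 9.4.

9.4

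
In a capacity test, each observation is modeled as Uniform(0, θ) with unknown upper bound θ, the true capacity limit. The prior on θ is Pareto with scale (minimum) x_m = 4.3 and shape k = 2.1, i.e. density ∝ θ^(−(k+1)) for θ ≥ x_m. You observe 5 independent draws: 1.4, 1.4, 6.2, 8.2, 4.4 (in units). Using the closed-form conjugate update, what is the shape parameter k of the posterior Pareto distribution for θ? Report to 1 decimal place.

7.1

A Pareto(scale x_m, shape k) prior on the upper bound θ of Uniform(0, θ) is conjugate: posterior is Pareto(max(x_m, max xᵢ), k + n).
Sample maximum = 8.2; prior scale x_m = 4.3 → posterior scale = max = 8.2.
Posterior shape = 2.1 + 5 = 7.1.
Posterior shape k = 7.1.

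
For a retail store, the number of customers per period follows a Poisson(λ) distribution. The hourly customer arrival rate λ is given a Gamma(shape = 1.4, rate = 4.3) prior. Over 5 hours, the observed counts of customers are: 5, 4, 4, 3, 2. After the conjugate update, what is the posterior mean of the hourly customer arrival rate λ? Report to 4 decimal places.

With a Gamma(shape α, rate β) prior, the Poisson likelihood is conjugate: the posterior is Gamma(α + ΣXᵢ, β + n).
Sum of counts S = 18 over n = 5 hours.
Posterior: Gamma(α+S, β+n) = Gamma(1.4+18, 4.3+5) = Gamma(19.4, 9.3).
Posterior mean = α/β = 19.4/9.3 = 2.0860.

2.0860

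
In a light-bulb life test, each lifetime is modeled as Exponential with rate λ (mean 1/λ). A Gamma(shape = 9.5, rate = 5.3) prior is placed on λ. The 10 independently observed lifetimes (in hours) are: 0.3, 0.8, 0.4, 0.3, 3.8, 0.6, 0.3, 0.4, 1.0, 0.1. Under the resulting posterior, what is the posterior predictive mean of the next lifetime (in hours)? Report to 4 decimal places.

0.7189

With a Gamma(shape α, rate β) prior on the exponential rate λ, the posterior after n observations with total T = Σxᵢ is Gamma(α+n, β+T).
Sum of observations T = 8.0 hours; n = 10.
Posterior: Gamma(9.5+10, 5.3+8.0) = Gamma(19.5, 13.3).
The predictive distribution for the next observation is Lomax; its mean is β/(α−1) = 13.3/18.5 = 0.7189.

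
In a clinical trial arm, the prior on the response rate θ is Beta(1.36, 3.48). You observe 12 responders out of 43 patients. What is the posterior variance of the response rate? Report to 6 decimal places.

The Beta prior is conjugate to a Binomial/Bernoulli likelihood; the update adds successes to α and failures to β.
Posterior: Beta(α+k, β+n−k) = Beta(1.36+12, 3.48+31) = Beta(13.36, 34.48).
Var = αβ/((α+β)²(α+β+1)) = 13.36·34.48/(47.84²·48.84) = 0.004121.

0.004121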